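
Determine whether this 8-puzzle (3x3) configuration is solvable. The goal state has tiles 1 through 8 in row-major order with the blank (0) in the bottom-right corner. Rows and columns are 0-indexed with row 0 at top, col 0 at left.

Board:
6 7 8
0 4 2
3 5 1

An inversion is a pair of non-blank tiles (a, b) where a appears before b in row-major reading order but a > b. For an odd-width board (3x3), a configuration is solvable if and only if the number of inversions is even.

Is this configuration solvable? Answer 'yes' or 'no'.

Answer: no

Derivation:
Inversions (pairs i<j in row-major order where tile[i] > tile[j] > 0): 21
21 is odd, so the puzzle is not solvable.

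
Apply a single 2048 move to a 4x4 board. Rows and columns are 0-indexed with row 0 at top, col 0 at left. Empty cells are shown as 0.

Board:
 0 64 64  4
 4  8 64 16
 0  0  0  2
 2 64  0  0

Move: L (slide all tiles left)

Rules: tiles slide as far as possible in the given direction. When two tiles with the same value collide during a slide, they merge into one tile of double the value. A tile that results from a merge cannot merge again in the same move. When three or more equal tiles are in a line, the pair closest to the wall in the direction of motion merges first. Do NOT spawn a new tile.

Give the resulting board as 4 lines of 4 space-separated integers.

Slide left:
row 0: [0, 64, 64, 4] -> [128, 4, 0, 0]
row 1: [4, 8, 64, 16] -> [4, 8, 64, 16]
row 2: [0, 0, 0, 2] -> [2, 0, 0, 0]
row 3: [2, 64, 0, 0] -> [2, 64, 0, 0]

Answer: 128   4   0   0
  4   8  64  16
  2   0   0   0
  2  64   0   0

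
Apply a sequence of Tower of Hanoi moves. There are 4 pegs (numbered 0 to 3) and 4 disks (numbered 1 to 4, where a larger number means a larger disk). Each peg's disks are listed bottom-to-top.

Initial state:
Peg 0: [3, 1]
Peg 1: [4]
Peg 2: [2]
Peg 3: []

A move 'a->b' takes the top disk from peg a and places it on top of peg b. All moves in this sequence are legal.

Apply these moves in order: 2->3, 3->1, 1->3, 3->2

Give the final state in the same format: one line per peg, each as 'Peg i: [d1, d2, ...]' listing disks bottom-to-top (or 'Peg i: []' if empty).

Answer: Peg 0: [3, 1]
Peg 1: [4]
Peg 2: [2]
Peg 3: []

Derivation:
After move 1 (2->3):
Peg 0: [3, 1]
Peg 1: [4]
Peg 2: []
Peg 3: [2]

After move 2 (3->1):
Peg 0: [3, 1]
Peg 1: [4, 2]
Peg 2: []
Peg 3: []

After move 3 (1->3):
Peg 0: [3, 1]
Peg 1: [4]
Peg 2: []
Peg 3: [2]

After move 4 (3->2):
Peg 0: [3, 1]
Peg 1: [4]
Peg 2: [2]
Peg 3: []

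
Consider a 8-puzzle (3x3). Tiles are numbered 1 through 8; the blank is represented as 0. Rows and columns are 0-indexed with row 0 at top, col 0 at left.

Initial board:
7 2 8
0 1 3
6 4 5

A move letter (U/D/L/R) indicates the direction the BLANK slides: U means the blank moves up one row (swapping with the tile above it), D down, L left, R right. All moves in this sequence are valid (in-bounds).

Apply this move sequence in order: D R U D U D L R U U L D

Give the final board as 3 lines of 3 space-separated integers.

After move 1 (D):
7 2 8
6 1 3
0 4 5

After move 2 (R):
7 2 8
6 1 3
4 0 5

After move 3 (U):
7 2 8
6 0 3
4 1 5

After move 4 (D):
7 2 8
6 1 3
4 0 5

After move 5 (U):
7 2 8
6 0 3
4 1 5

After move 6 (D):
7 2 8
6 1 3
4 0 5

After move 7 (L):
7 2 8
6 1 3
0 4 5

After move 8 (R):
7 2 8
6 1 3
4 0 5

After move 9 (U):
7 2 8
6 0 3
4 1 5

After move 10 (U):
7 0 8
6 2 3
4 1 5

After move 11 (L):
0 7 8
6 2 3
4 1 5

After move 12 (D):
6 7 8
0 2 3
4 1 5

Answer: 6 7 8
0 2 3
4 1 5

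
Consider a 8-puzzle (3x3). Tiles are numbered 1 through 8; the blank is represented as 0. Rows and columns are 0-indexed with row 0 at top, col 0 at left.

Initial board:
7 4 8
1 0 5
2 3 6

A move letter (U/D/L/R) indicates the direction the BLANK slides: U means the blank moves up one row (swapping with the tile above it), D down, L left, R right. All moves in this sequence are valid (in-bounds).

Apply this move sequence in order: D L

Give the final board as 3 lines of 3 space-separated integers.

After move 1 (D):
7 4 8
1 3 5
2 0 6

After move 2 (L):
7 4 8
1 3 5
0 2 6

Answer: 7 4 8
1 3 5
0 2 6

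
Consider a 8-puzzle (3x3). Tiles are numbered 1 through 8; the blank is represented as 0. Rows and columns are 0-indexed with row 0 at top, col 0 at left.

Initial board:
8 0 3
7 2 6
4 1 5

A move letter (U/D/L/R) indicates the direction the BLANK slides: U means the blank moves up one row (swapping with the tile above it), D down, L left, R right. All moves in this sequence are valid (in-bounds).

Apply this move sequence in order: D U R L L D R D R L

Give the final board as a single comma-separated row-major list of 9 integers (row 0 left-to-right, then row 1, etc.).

Answer: 7, 8, 3, 2, 1, 6, 4, 0, 5

Derivation:
After move 1 (D):
8 2 3
7 0 6
4 1 5

After move 2 (U):
8 0 3
7 2 6
4 1 5

After move 3 (R):
8 3 0
7 2 6
4 1 5

After move 4 (L):
8 0 3
7 2 6
4 1 5

After move 5 (L):
0 8 3
7 2 6
4 1 5

After move 6 (D):
7 8 3
0 2 6
4 1 5

After move 7 (R):
7 8 3
2 0 6
4 1 5

After move 8 (D):
7 8 3
2 1 6
4 0 5

After move 9 (R):
7 8 3
2 1 6
4 5 0

After move 10 (L):
7 8 3
2 1 6
4 0 5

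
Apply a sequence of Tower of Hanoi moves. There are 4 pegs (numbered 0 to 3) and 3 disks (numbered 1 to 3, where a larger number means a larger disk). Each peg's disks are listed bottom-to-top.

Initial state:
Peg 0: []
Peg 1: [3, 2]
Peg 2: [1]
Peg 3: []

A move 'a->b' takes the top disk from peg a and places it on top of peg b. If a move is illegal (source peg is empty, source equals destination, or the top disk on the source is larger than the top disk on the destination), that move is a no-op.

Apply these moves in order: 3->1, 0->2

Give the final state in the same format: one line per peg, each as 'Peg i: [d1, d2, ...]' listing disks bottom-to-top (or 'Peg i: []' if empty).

Answer: Peg 0: []
Peg 1: [3, 2]
Peg 2: [1]
Peg 3: []

Derivation:
After move 1 (3->1):
Peg 0: []
Peg 1: [3, 2]
Peg 2: [1]
Peg 3: []

After move 2 (0->2):
Peg 0: []
Peg 1: [3, 2]
Peg 2: [1]
Peg 3: []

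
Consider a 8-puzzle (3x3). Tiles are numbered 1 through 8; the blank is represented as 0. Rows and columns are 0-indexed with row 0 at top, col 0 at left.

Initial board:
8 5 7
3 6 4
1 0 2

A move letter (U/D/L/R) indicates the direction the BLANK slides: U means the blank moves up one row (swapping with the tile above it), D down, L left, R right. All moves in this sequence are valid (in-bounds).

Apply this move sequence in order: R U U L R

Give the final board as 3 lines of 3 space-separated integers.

After move 1 (R):
8 5 7
3 6 4
1 2 0

After move 2 (U):
8 5 7
3 6 0
1 2 4

After move 3 (U):
8 5 0
3 6 7
1 2 4

After move 4 (L):
8 0 5
3 6 7
1 2 4

After move 5 (R):
8 5 0
3 6 7
1 2 4

Answer: 8 5 0
3 6 7
1 2 4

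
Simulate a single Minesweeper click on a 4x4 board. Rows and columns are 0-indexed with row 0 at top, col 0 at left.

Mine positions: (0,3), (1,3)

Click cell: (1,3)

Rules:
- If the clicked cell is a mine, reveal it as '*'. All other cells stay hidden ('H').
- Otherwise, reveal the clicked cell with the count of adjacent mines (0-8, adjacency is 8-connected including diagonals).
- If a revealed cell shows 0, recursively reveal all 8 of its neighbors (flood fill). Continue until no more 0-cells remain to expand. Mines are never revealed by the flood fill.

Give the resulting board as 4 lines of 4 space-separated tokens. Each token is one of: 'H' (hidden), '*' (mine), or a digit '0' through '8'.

H H H H
H H H *
H H H H
H H H H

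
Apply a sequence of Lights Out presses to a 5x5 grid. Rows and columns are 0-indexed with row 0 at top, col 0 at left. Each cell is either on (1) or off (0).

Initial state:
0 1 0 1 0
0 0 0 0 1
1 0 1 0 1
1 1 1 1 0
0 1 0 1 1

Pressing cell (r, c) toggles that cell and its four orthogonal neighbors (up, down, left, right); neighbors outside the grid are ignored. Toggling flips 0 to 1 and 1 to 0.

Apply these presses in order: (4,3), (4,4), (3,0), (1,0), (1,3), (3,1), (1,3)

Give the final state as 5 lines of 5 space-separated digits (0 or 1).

After press 1 at (4,3):
0 1 0 1 0
0 0 0 0 1
1 0 1 0 1
1 1 1 0 0
0 1 1 0 0

After press 2 at (4,4):
0 1 0 1 0
0 0 0 0 1
1 0 1 0 1
1 1 1 0 1
0 1 1 1 1

After press 3 at (3,0):
0 1 0 1 0
0 0 0 0 1
0 0 1 0 1
0 0 1 0 1
1 1 1 1 1

After press 4 at (1,0):
1 1 0 1 0
1 1 0 0 1
1 0 1 0 1
0 0 1 0 1
1 1 1 1 1

After press 5 at (1,3):
1 1 0 0 0
1 1 1 1 0
1 0 1 1 1
0 0 1 0 1
1 1 1 1 1

After press 6 at (3,1):
1 1 0 0 0
1 1 1 1 0
1 1 1 1 1
1 1 0 0 1
1 0 1 1 1

After press 7 at (1,3):
1 1 0 1 0
1 1 0 0 1
1 1 1 0 1
1 1 0 0 1
1 0 1 1 1

Answer: 1 1 0 1 0
1 1 0 0 1
1 1 1 0 1
1 1 0 0 1
1 0 1 1 1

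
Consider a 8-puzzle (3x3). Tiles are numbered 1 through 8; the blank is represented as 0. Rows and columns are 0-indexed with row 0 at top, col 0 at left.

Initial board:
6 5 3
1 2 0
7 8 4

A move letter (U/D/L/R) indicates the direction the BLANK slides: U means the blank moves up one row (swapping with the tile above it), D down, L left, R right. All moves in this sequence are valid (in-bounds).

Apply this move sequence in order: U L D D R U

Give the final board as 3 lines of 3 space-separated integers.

Answer: 6 2 5
1 8 0
7 4 3

Derivation:
After move 1 (U):
6 5 0
1 2 3
7 8 4

After move 2 (L):
6 0 5
1 2 3
7 8 4

After move 3 (D):
6 2 5
1 0 3
7 8 4

After move 4 (D):
6 2 5
1 8 3
7 0 4

After move 5 (R):
6 2 5
1 8 3
7 4 0

After move 6 (U):
6 2 5
1 8 0
7 4 3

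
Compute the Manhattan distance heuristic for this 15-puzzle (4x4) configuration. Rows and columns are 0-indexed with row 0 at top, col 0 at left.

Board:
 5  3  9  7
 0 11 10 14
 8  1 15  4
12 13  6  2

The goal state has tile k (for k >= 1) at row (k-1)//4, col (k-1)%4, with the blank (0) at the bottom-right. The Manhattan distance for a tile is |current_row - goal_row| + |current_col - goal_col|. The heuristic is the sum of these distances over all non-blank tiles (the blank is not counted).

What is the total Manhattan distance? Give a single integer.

Tile 5: (0,0)->(1,0) = 1
Tile 3: (0,1)->(0,2) = 1
Tile 9: (0,2)->(2,0) = 4
Tile 7: (0,3)->(1,2) = 2
Tile 11: (1,1)->(2,2) = 2
Tile 10: (1,2)->(2,1) = 2
Tile 14: (1,3)->(3,1) = 4
Tile 8: (2,0)->(1,3) = 4
Tile 1: (2,1)->(0,0) = 3
Tile 15: (2,2)->(3,2) = 1
Tile 4: (2,3)->(0,3) = 2
Tile 12: (3,0)->(2,3) = 4
Tile 13: (3,1)->(3,0) = 1
Tile 6: (3,2)->(1,1) = 3
Tile 2: (3,3)->(0,1) = 5
Sum: 1 + 1 + 4 + 2 + 2 + 2 + 4 + 4 + 3 + 1 + 2 + 4 + 1 + 3 + 5 = 39

Answer: 39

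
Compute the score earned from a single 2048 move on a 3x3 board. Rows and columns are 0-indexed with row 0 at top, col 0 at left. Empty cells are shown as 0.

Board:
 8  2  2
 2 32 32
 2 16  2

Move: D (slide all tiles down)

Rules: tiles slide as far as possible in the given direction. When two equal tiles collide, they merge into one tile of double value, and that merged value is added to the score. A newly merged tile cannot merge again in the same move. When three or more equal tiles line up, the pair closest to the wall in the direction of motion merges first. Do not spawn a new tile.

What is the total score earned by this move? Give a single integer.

Answer: 4

Derivation:
Slide down:
col 0: [8, 2, 2] -> [0, 8, 4]  score +4 (running 4)
col 1: [2, 32, 16] -> [2, 32, 16]  score +0 (running 4)
col 2: [2, 32, 2] -> [2, 32, 2]  score +0 (running 4)
Board after move:
 0  2  2
 8 32 32
 4 16  2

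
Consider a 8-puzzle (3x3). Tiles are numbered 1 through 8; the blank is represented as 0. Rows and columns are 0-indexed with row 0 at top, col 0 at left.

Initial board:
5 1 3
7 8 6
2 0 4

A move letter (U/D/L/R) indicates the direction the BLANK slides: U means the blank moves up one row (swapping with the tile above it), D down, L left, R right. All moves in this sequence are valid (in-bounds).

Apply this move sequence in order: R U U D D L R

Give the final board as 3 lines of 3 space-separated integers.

After move 1 (R):
5 1 3
7 8 6
2 4 0

After move 2 (U):
5 1 3
7 8 0
2 4 6

After move 3 (U):
5 1 0
7 8 3
2 4 6

After move 4 (D):
5 1 3
7 8 0
2 4 6

After move 5 (D):
5 1 3
7 8 6
2 4 0

After move 6 (L):
5 1 3
7 8 6
2 0 4

After move 7 (R):
5 1 3
7 8 6
2 4 0

Answer: 5 1 3
7 8 6
2 4 0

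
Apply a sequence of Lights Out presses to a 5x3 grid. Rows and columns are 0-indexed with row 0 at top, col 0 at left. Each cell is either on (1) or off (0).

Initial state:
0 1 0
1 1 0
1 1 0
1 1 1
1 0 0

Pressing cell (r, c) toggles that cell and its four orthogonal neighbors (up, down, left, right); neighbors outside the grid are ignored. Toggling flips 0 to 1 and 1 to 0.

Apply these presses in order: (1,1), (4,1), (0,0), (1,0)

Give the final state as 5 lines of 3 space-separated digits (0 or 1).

After press 1 at (1,1):
0 0 0
0 0 1
1 0 0
1 1 1
1 0 0

After press 2 at (4,1):
0 0 0
0 0 1
1 0 0
1 0 1
0 1 1

After press 3 at (0,0):
1 1 0
1 0 1
1 0 0
1 0 1
0 1 1

After press 4 at (1,0):
0 1 0
0 1 1
0 0 0
1 0 1
0 1 1

Answer: 0 1 0
0 1 1
0 0 0
1 0 1
0 1 1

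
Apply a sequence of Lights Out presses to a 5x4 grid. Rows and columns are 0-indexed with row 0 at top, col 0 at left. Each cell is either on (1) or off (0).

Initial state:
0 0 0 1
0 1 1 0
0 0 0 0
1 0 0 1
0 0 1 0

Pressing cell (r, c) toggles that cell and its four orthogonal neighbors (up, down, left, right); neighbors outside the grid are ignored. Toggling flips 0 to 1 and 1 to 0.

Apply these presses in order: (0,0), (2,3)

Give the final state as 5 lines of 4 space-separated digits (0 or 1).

After press 1 at (0,0):
1 1 0 1
1 1 1 0
0 0 0 0
1 0 0 1
0 0 1 0

After press 2 at (2,3):
1 1 0 1
1 1 1 1
0 0 1 1
1 0 0 0
0 0 1 0

Answer: 1 1 0 1
1 1 1 1
0 0 1 1
1 0 0 0
0 0 1 0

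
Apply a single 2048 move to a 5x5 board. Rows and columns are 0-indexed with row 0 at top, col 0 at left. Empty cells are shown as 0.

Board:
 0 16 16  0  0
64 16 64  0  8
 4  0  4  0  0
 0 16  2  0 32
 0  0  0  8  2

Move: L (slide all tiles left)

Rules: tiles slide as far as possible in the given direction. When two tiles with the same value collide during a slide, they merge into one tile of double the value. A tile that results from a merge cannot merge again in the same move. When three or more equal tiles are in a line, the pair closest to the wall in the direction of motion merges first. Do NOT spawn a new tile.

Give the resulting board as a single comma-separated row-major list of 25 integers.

Slide left:
row 0: [0, 16, 16, 0, 0] -> [32, 0, 0, 0, 0]
row 1: [64, 16, 64, 0, 8] -> [64, 16, 64, 8, 0]
row 2: [4, 0, 4, 0, 0] -> [8, 0, 0, 0, 0]
row 3: [0, 16, 2, 0, 32] -> [16, 2, 32, 0, 0]
row 4: [0, 0, 0, 8, 2] -> [8, 2, 0, 0, 0]

Answer: 32, 0, 0, 0, 0, 64, 16, 64, 8, 0, 8, 0, 0, 0, 0, 16, 2, 32, 0, 0, 8, 2, 0, 0, 0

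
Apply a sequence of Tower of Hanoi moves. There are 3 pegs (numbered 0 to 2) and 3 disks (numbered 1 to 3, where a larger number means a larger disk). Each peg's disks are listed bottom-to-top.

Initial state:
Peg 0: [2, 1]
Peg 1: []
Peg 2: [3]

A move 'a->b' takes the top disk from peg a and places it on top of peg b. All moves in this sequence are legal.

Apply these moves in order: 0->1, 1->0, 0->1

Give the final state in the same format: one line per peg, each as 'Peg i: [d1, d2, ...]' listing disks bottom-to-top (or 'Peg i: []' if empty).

After move 1 (0->1):
Peg 0: [2]
Peg 1: [1]
Peg 2: [3]

After move 2 (1->0):
Peg 0: [2, 1]
Peg 1: []
Peg 2: [3]

After move 3 (0->1):
Peg 0: [2]
Peg 1: [1]
Peg 2: [3]

Answer: Peg 0: [2]
Peg 1: [1]
Peg 2: [3]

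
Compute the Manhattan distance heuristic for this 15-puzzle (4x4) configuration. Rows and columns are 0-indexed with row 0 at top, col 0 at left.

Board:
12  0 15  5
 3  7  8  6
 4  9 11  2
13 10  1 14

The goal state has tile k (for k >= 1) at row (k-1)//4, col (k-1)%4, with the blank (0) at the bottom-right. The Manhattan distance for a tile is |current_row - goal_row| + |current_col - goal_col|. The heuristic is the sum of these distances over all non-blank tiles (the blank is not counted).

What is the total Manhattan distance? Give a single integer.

Tile 12: (0,0)->(2,3) = 5
Tile 15: (0,2)->(3,2) = 3
Tile 5: (0,3)->(1,0) = 4
Tile 3: (1,0)->(0,2) = 3
Tile 7: (1,1)->(1,2) = 1
Tile 8: (1,2)->(1,3) = 1
Tile 6: (1,3)->(1,1) = 2
Tile 4: (2,0)->(0,3) = 5
Tile 9: (2,1)->(2,0) = 1
Tile 11: (2,2)->(2,2) = 0
Tile 2: (2,3)->(0,1) = 4
Tile 13: (3,0)->(3,0) = 0
Tile 10: (3,1)->(2,1) = 1
Tile 1: (3,2)->(0,0) = 5
Tile 14: (3,3)->(3,1) = 2
Sum: 5 + 3 + 4 + 3 + 1 + 1 + 2 + 5 + 1 + 0 + 4 + 0 + 1 + 5 + 2 = 37

Answer: 37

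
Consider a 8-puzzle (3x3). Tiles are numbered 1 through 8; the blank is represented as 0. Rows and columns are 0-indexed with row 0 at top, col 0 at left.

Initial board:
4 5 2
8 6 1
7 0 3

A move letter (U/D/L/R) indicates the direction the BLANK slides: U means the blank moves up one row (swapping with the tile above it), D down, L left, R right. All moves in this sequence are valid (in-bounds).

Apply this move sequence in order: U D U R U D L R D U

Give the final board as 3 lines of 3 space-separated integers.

Answer: 4 5 2
8 1 0
7 6 3

Derivation:
After move 1 (U):
4 5 2
8 0 1
7 6 3

After move 2 (D):
4 5 2
8 6 1
7 0 3

After move 3 (U):
4 5 2
8 0 1
7 6 3

After move 4 (R):
4 5 2
8 1 0
7 6 3

After move 5 (U):
4 5 0
8 1 2
7 6 3

After move 6 (D):
4 5 2
8 1 0
7 6 3

After move 7 (L):
4 5 2
8 0 1
7 6 3

After move 8 (R):
4 5 2
8 1 0
7 6 3

After move 9 (D):
4 5 2
8 1 3
7 6 0

After move 10 (U):
4 5 2
8 1 0
7 6 3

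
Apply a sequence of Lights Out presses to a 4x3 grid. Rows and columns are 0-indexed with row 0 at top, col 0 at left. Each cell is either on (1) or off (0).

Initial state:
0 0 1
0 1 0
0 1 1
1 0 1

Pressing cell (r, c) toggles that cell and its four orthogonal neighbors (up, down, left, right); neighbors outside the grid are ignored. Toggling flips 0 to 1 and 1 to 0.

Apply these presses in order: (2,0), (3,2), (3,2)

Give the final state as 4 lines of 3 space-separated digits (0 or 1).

After press 1 at (2,0):
0 0 1
1 1 0
1 0 1
0 0 1

After press 2 at (3,2):
0 0 1
1 1 0
1 0 0
0 1 0

After press 3 at (3,2):
0 0 1
1 1 0
1 0 1
0 0 1

Answer: 0 0 1
1 1 0
1 0 1
0 0 1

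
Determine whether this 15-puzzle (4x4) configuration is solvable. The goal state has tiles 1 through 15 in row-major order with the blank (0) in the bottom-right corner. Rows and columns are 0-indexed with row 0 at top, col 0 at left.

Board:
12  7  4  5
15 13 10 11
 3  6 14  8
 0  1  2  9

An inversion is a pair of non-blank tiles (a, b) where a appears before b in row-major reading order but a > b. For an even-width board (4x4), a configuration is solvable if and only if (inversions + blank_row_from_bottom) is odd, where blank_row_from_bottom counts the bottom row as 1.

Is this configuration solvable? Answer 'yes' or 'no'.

Inversions: 63
Blank is in row 3 (0-indexed from top), which is row 1 counting from the bottom (bottom = 1).
63 + 1 = 64, which is even, so the puzzle is not solvable.

Answer: no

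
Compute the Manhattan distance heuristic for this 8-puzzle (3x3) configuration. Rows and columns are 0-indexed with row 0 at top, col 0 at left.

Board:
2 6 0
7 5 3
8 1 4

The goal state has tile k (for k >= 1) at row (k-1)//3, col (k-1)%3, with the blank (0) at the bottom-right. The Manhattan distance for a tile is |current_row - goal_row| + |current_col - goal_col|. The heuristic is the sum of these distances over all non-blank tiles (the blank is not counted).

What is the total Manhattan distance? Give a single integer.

Tile 2: at (0,0), goal (0,1), distance |0-0|+|0-1| = 1
Tile 6: at (0,1), goal (1,2), distance |0-1|+|1-2| = 2
Tile 7: at (1,0), goal (2,0), distance |1-2|+|0-0| = 1
Tile 5: at (1,1), goal (1,1), distance |1-1|+|1-1| = 0
Tile 3: at (1,2), goal (0,2), distance |1-0|+|2-2| = 1
Tile 8: at (2,0), goal (2,1), distance |2-2|+|0-1| = 1
Tile 1: at (2,1), goal (0,0), distance |2-0|+|1-0| = 3
Tile 4: at (2,2), goal (1,0), distance |2-1|+|2-0| = 3
Sum: 1 + 2 + 1 + 0 + 1 + 1 + 3 + 3 = 12

Answer: 12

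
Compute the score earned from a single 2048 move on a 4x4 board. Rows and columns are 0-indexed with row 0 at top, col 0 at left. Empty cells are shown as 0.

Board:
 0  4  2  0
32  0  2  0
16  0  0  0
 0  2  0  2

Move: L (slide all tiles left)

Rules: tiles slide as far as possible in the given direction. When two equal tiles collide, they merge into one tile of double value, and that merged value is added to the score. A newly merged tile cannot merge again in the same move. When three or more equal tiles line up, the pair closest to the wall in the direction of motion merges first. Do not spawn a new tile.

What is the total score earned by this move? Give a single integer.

Slide left:
row 0: [0, 4, 2, 0] -> [4, 2, 0, 0]  score +0 (running 0)
row 1: [32, 0, 2, 0] -> [32, 2, 0, 0]  score +0 (running 0)
row 2: [16, 0, 0, 0] -> [16, 0, 0, 0]  score +0 (running 0)
row 3: [0, 2, 0, 2] -> [4, 0, 0, 0]  score +4 (running 4)
Board after move:
 4  2  0  0
32  2  0  0
16  0  0  0
 4  0  0  0

Answer: 4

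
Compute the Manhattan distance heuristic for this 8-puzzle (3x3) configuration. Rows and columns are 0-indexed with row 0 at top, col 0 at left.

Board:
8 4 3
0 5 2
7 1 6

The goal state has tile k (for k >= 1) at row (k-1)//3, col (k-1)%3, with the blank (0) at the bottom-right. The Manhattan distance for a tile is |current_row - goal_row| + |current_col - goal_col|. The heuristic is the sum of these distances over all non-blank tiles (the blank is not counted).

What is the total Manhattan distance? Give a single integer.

Tile 8: (0,0)->(2,1) = 3
Tile 4: (0,1)->(1,0) = 2
Tile 3: (0,2)->(0,2) = 0
Tile 5: (1,1)->(1,1) = 0
Tile 2: (1,2)->(0,1) = 2
Tile 7: (2,0)->(2,0) = 0
Tile 1: (2,1)->(0,0) = 3
Tile 6: (2,2)->(1,2) = 1
Sum: 3 + 2 + 0 + 0 + 2 + 0 + 3 + 1 = 11

Answer: 11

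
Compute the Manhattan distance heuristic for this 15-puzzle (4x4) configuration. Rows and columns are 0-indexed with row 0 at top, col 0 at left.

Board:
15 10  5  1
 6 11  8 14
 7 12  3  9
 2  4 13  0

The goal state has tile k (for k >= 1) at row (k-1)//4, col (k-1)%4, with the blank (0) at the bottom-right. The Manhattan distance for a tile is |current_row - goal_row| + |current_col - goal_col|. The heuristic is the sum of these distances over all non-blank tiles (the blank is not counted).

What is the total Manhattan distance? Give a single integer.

Answer: 42

Derivation:
Tile 15: (0,0)->(3,2) = 5
Tile 10: (0,1)->(2,1) = 2
Tile 5: (0,2)->(1,0) = 3
Tile 1: (0,3)->(0,0) = 3
Tile 6: (1,0)->(1,1) = 1
Tile 11: (1,1)->(2,2) = 2
Tile 8: (1,2)->(1,3) = 1
Tile 14: (1,3)->(3,1) = 4
Tile 7: (2,0)->(1,2) = 3
Tile 12: (2,1)->(2,3) = 2
Tile 3: (2,2)->(0,2) = 2
Tile 9: (2,3)->(2,0) = 3
Tile 2: (3,0)->(0,1) = 4
Tile 4: (3,1)->(0,3) = 5
Tile 13: (3,2)->(3,0) = 2
Sum: 5 + 2 + 3 + 3 + 1 + 2 + 1 + 4 + 3 + 2 + 2 + 3 + 4 + 5 + 2 = 42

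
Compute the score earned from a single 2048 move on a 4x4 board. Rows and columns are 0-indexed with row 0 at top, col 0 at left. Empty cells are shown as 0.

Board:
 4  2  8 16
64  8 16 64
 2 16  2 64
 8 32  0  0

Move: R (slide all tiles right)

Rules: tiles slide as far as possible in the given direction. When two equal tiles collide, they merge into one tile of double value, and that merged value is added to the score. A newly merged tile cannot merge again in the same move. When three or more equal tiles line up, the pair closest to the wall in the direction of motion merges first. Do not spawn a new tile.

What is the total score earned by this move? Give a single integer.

Answer: 0

Derivation:
Slide right:
row 0: [4, 2, 8, 16] -> [4, 2, 8, 16]  score +0 (running 0)
row 1: [64, 8, 16, 64] -> [64, 8, 16, 64]  score +0 (running 0)
row 2: [2, 16, 2, 64] -> [2, 16, 2, 64]  score +0 (running 0)
row 3: [8, 32, 0, 0] -> [0, 0, 8, 32]  score +0 (running 0)
Board after move:
 4  2  8 16
64  8 16 64
 2 16  2 64
 0  0  8 32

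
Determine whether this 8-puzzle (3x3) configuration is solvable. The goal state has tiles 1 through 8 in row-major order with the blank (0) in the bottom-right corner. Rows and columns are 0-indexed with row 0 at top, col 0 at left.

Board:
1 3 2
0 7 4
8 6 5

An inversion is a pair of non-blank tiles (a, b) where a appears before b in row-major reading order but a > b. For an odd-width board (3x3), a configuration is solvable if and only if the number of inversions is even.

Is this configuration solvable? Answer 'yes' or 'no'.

Answer: no

Derivation:
Inversions (pairs i<j in row-major order where tile[i] > tile[j] > 0): 7
7 is odd, so the puzzle is not solvable.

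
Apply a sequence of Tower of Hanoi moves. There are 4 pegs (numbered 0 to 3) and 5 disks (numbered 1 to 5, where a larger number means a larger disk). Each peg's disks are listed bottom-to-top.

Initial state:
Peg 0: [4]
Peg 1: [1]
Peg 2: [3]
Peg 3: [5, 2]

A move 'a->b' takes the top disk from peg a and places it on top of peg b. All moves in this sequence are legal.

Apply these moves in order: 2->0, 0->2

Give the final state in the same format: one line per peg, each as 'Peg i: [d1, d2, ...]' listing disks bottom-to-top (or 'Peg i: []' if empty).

After move 1 (2->0):
Peg 0: [4, 3]
Peg 1: [1]
Peg 2: []
Peg 3: [5, 2]

After move 2 (0->2):
Peg 0: [4]
Peg 1: [1]
Peg 2: [3]
Peg 3: [5, 2]

Answer: Peg 0: [4]
Peg 1: [1]
Peg 2: [3]
Peg 3: [5, 2]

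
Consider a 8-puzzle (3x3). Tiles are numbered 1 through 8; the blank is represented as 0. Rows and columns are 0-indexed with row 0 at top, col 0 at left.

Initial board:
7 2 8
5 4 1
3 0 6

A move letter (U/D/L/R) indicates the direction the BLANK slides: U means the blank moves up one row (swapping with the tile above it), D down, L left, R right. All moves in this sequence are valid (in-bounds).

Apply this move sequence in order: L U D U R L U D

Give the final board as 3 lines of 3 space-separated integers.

Answer: 7 2 8
0 4 1
5 3 6

Derivation:
After move 1 (L):
7 2 8
5 4 1
0 3 6

After move 2 (U):
7 2 8
0 4 1
5 3 6

After move 3 (D):
7 2 8
5 4 1
0 3 6

After move 4 (U):
7 2 8
0 4 1
5 3 6

After move 5 (R):
7 2 8
4 0 1
5 3 6

After move 6 (L):
7 2 8
0 4 1
5 3 6

After move 7 (U):
0 2 8
7 4 1
5 3 6

After move 8 (D):
7 2 8
0 4 1
5 3 6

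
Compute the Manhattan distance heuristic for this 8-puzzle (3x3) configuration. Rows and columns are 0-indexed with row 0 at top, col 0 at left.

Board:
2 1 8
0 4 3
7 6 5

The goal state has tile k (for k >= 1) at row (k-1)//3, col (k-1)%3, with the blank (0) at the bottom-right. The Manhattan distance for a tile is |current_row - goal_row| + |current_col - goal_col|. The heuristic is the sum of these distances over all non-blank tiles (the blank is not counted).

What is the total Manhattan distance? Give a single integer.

Answer: 11

Derivation:
Tile 2: at (0,0), goal (0,1), distance |0-0|+|0-1| = 1
Tile 1: at (0,1), goal (0,0), distance |0-0|+|1-0| = 1
Tile 8: at (0,2), goal (2,1), distance |0-2|+|2-1| = 3
Tile 4: at (1,1), goal (1,0), distance |1-1|+|1-0| = 1
Tile 3: at (1,2), goal (0,2), distance |1-0|+|2-2| = 1
Tile 7: at (2,0), goal (2,0), distance |2-2|+|0-0| = 0
Tile 6: at (2,1), goal (1,2), distance |2-1|+|1-2| = 2
Tile 5: at (2,2), goal (1,1), distance |2-1|+|2-1| = 2
Sum: 1 + 1 + 3 + 1 + 1 + 0 + 2 + 2 = 11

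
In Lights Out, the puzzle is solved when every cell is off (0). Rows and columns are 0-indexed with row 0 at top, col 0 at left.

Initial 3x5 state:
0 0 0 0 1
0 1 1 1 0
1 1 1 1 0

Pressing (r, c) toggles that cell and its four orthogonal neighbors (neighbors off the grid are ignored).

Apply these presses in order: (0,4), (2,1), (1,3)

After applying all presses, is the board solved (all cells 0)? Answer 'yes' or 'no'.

Answer: yes

Derivation:
After press 1 at (0,4):
0 0 0 1 0
0 1 1 1 1
1 1 1 1 0

After press 2 at (2,1):
0 0 0 1 0
0 0 1 1 1
0 0 0 1 0

After press 3 at (1,3):
0 0 0 0 0
0 0 0 0 0
0 0 0 0 0

Lights still on: 0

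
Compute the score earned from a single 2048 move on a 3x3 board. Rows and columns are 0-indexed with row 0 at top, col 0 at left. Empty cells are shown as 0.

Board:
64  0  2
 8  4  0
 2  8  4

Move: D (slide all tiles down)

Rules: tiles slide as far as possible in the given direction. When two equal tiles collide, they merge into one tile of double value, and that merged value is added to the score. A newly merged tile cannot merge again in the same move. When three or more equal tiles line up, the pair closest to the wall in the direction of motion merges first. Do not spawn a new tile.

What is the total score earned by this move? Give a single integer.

Answer: 0

Derivation:
Slide down:
col 0: [64, 8, 2] -> [64, 8, 2]  score +0 (running 0)
col 1: [0, 4, 8] -> [0, 4, 8]  score +0 (running 0)
col 2: [2, 0, 4] -> [0, 2, 4]  score +0 (running 0)
Board after move:
64  0  0
 8  4  2
 2  8  4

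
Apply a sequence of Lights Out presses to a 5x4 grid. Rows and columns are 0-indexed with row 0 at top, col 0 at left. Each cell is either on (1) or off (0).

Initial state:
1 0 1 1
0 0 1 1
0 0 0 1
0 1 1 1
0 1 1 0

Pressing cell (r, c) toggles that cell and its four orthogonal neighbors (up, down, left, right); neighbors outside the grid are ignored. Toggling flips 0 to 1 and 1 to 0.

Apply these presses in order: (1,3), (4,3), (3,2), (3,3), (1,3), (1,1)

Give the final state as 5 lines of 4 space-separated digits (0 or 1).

Answer: 1 1 1 1
1 1 0 1
0 1 1 0
0 0 1 0
0 1 1 0

Derivation:
After press 1 at (1,3):
1 0 1 0
0 0 0 0
0 0 0 0
0 1 1 1
0 1 1 0

After press 2 at (4,3):
1 0 1 0
0 0 0 0
0 0 0 0
0 1 1 0
0 1 0 1

After press 3 at (3,2):
1 0 1 0
0 0 0 0
0 0 1 0
0 0 0 1
0 1 1 1

After press 4 at (3,3):
1 0 1 0
0 0 0 0
0 0 1 1
0 0 1 0
0 1 1 0

After press 5 at (1,3):
1 0 1 1
0 0 1 1
0 0 1 0
0 0 1 0
0 1 1 0

After press 6 at (1,1):
1 1 1 1
1 1 0 1
0 1 1 0
0 0 1 0
0 1 1 0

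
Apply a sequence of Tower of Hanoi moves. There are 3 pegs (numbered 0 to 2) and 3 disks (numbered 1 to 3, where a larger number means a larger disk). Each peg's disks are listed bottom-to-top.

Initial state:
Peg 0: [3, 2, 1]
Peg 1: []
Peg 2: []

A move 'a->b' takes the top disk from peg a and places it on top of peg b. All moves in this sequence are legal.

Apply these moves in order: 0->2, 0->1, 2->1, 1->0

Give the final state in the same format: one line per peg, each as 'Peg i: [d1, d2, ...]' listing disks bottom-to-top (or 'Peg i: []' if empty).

After move 1 (0->2):
Peg 0: [3, 2]
Peg 1: []
Peg 2: [1]

After move 2 (0->1):
Peg 0: [3]
Peg 1: [2]
Peg 2: [1]

After move 3 (2->1):
Peg 0: [3]
Peg 1: [2, 1]
Peg 2: []

After move 4 (1->0):
Peg 0: [3, 1]
Peg 1: [2]
Peg 2: []

Answer: Peg 0: [3, 1]
Peg 1: [2]
Peg 2: []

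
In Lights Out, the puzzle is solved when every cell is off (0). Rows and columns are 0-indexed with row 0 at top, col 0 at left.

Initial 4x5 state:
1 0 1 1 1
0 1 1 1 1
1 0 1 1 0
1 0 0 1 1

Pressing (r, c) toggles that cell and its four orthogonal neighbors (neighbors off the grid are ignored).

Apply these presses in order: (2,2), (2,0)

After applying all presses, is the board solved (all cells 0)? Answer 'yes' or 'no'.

After press 1 at (2,2):
1 0 1 1 1
0 1 0 1 1
1 1 0 0 0
1 0 1 1 1

After press 2 at (2,0):
1 0 1 1 1
1 1 0 1 1
0 0 0 0 0
0 0 1 1 1

Lights still on: 11

Answer: no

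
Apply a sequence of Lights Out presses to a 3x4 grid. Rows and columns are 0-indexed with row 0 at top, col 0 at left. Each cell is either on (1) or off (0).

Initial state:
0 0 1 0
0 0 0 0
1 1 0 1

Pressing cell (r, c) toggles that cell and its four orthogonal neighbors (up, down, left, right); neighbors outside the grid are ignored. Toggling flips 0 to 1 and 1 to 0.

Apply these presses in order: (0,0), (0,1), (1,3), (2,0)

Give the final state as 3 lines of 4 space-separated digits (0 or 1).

After press 1 at (0,0):
1 1 1 0
1 0 0 0
1 1 0 1

After press 2 at (0,1):
0 0 0 0
1 1 0 0
1 1 0 1

After press 3 at (1,3):
0 0 0 1
1 1 1 1
1 1 0 0

After press 4 at (2,0):
0 0 0 1
0 1 1 1
0 0 0 0

Answer: 0 0 0 1
0 1 1 1
0 0 0 0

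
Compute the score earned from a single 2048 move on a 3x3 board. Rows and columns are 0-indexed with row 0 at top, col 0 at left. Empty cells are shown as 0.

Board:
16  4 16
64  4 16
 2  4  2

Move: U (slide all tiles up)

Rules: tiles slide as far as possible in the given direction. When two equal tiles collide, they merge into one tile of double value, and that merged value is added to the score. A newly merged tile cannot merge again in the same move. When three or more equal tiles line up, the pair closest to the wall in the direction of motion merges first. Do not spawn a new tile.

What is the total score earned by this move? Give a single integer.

Answer: 40

Derivation:
Slide up:
col 0: [16, 64, 2] -> [16, 64, 2]  score +0 (running 0)
col 1: [4, 4, 4] -> [8, 4, 0]  score +8 (running 8)
col 2: [16, 16, 2] -> [32, 2, 0]  score +32 (running 40)
Board after move:
16  8 32
64  4  2
 2  0  0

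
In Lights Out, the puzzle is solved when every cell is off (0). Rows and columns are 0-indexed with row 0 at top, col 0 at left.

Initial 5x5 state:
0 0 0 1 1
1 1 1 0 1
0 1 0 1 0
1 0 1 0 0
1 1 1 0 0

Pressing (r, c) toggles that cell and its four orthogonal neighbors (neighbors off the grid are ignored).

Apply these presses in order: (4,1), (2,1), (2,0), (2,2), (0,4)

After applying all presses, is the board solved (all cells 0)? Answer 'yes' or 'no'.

After press 1 at (4,1):
0 0 0 1 1
1 1 1 0 1
0 1 0 1 0
1 1 1 0 0
0 0 0 0 0

After press 2 at (2,1):
0 0 0 1 1
1 0 1 0 1
1 0 1 1 0
1 0 1 0 0
0 0 0 0 0

After press 3 at (2,0):
0 0 0 1 1
0 0 1 0 1
0 1 1 1 0
0 0 1 0 0
0 0 0 0 0

After press 4 at (2,2):
0 0 0 1 1
0 0 0 0 1
0 0 0 0 0
0 0 0 0 0
0 0 0 0 0

After press 5 at (0,4):
0 0 0 0 0
0 0 0 0 0
0 0 0 0 0
0 0 0 0 0
0 0 0 0 0

Lights still on: 0

Answer: yes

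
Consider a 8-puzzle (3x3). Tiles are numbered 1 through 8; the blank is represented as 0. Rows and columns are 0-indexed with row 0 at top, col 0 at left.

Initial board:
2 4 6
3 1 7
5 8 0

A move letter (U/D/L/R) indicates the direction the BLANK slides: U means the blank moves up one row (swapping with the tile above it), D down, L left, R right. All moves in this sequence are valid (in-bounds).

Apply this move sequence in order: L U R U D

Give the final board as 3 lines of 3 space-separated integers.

Answer: 2 4 6
3 7 0
5 1 8

Derivation:
After move 1 (L):
2 4 6
3 1 7
5 0 8

After move 2 (U):
2 4 6
3 0 7
5 1 8

After move 3 (R):
2 4 6
3 7 0
5 1 8

After move 4 (U):
2 4 0
3 7 6
5 1 8

After move 5 (D):
2 4 6
3 7 0
5 1 8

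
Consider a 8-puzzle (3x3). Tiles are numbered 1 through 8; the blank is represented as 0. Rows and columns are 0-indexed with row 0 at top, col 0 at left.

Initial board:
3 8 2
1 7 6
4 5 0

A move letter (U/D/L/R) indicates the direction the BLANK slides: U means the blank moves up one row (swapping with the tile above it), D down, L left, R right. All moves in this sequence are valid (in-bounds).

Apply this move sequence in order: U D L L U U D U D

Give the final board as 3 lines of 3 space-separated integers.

After move 1 (U):
3 8 2
1 7 0
4 5 6

After move 2 (D):
3 8 2
1 7 6
4 5 0

After move 3 (L):
3 8 2
1 7 6
4 0 5

After move 4 (L):
3 8 2
1 7 6
0 4 5

After move 5 (U):
3 8 2
0 7 6
1 4 5

After move 6 (U):
0 8 2
3 7 6
1 4 5

After move 7 (D):
3 8 2
0 7 6
1 4 5

After move 8 (U):
0 8 2
3 7 6
1 4 5

After move 9 (D):
3 8 2
0 7 6
1 4 5

Answer: 3 8 2
0 7 6
1 4 5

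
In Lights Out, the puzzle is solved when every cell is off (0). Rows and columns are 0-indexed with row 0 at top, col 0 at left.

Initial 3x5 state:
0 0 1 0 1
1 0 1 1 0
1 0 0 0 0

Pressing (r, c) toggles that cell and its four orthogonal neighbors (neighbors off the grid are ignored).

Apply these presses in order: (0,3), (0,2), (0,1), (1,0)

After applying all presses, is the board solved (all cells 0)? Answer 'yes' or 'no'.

After press 1 at (0,3):
0 0 0 1 0
1 0 1 0 0
1 0 0 0 0

After press 2 at (0,2):
0 1 1 0 0
1 0 0 0 0
1 0 0 0 0

After press 3 at (0,1):
1 0 0 0 0
1 1 0 0 0
1 0 0 0 0

After press 4 at (1,0):
0 0 0 0 0
0 0 0 0 0
0 0 0 0 0

Lights still on: 0

Answer: yes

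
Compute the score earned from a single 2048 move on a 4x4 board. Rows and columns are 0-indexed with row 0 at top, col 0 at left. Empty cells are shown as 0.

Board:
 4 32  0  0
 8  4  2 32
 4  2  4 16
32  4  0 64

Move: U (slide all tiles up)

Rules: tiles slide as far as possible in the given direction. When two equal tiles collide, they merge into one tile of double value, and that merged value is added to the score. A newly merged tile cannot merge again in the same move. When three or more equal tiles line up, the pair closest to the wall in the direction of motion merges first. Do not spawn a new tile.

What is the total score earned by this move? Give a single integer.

Answer: 0

Derivation:
Slide up:
col 0: [4, 8, 4, 32] -> [4, 8, 4, 32]  score +0 (running 0)
col 1: [32, 4, 2, 4] -> [32, 4, 2, 4]  score +0 (running 0)
col 2: [0, 2, 4, 0] -> [2, 4, 0, 0]  score +0 (running 0)
col 3: [0, 32, 16, 64] -> [32, 16, 64, 0]  score +0 (running 0)
Board after move:
 4 32  2 32
 8  4  4 16
 4  2  0 64
32  4  0  0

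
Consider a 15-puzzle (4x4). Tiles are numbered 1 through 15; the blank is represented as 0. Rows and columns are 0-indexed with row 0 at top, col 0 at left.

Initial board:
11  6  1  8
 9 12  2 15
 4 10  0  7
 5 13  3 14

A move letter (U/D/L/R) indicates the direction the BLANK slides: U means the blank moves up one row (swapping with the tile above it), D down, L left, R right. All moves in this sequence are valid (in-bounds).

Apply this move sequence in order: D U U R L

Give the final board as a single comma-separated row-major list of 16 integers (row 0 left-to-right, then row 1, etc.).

After move 1 (D):
11  6  1  8
 9 12  2 15
 4 10  3  7
 5 13  0 14

After move 2 (U):
11  6  1  8
 9 12  2 15
 4 10  0  7
 5 13  3 14

After move 3 (U):
11  6  1  8
 9 12  0 15
 4 10  2  7
 5 13  3 14

After move 4 (R):
11  6  1  8
 9 12 15  0
 4 10  2  7
 5 13  3 14

After move 5 (L):
11  6  1  8
 9 12  0 15
 4 10  2  7
 5 13  3 14

Answer: 11, 6, 1, 8, 9, 12, 0, 15, 4, 10, 2, 7, 5, 13, 3, 14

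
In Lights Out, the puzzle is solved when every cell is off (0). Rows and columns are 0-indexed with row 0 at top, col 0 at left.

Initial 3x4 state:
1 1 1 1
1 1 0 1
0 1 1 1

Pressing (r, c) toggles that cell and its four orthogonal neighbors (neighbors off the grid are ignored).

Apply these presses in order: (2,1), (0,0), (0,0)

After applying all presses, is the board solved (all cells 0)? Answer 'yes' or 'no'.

Answer: no

Derivation:
After press 1 at (2,1):
1 1 1 1
1 0 0 1
1 0 0 1

After press 2 at (0,0):
0 0 1 1
0 0 0 1
1 0 0 1

After press 3 at (0,0):
1 1 1 1
1 0 0 1
1 0 0 1

Lights still on: 8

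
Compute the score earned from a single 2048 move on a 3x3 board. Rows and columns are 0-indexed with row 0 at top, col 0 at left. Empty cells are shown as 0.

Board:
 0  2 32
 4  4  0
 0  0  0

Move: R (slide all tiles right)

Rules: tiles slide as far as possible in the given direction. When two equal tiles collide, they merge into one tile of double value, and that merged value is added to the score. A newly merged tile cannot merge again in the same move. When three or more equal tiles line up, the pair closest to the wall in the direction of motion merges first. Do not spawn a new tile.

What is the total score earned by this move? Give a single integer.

Slide right:
row 0: [0, 2, 32] -> [0, 2, 32]  score +0 (running 0)
row 1: [4, 4, 0] -> [0, 0, 8]  score +8 (running 8)
row 2: [0, 0, 0] -> [0, 0, 0]  score +0 (running 8)
Board after move:
 0  2 32
 0  0  8
 0  0  0

Answer: 8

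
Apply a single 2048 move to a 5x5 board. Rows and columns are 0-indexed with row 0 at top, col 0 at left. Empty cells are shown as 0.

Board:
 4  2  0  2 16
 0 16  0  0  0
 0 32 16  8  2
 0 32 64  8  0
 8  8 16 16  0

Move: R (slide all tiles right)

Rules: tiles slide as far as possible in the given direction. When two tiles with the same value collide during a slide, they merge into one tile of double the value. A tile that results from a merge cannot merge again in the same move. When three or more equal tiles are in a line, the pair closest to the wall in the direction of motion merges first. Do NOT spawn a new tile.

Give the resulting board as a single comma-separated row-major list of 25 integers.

Answer: 0, 0, 4, 4, 16, 0, 0, 0, 0, 16, 0, 32, 16, 8, 2, 0, 0, 32, 64, 8, 0, 0, 0, 16, 32

Derivation:
Slide right:
row 0: [4, 2, 0, 2, 16] -> [0, 0, 4, 4, 16]
row 1: [0, 16, 0, 0, 0] -> [0, 0, 0, 0, 16]
row 2: [0, 32, 16, 8, 2] -> [0, 32, 16, 8, 2]
row 3: [0, 32, 64, 8, 0] -> [0, 0, 32, 64, 8]
row 4: [8, 8, 16, 16, 0] -> [0, 0, 0, 16, 32]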